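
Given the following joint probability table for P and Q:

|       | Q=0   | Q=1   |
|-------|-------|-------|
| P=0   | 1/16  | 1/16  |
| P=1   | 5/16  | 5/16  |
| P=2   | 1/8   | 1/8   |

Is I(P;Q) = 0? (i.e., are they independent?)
Marginal P(P) (row sums):
  P(P=0) = 1/16 + 1/16 = 1/8
  P(P=1) = 5/16 + 5/16 = 5/8
  P(P=2) = 1/8 + 1/8 = 1/4
Marginal P(Q) (column sums):
  P(Q=0) = 1/16 + 5/16 + 1/8 = 1/2
  P(Q=1) = 1/16 + 5/16 + 1/8 = 1/2

P and Q are independent iff P(P=i,Q=j) = P(P=i)·P(Q=j) for every cell.
  P(P=0)·P(Q=0) = 1/8 × 1/2 = 1/16 = P(P=0,Q=0) ✓
  P(P=0)·P(Q=1) = 1/8 × 1/2 = 1/16 = P(P=0,Q=1) ✓
  P(P=1)·P(Q=0) = 5/8 × 1/2 = 5/16 = P(P=1,Q=0) ✓
  P(P=1)·P(Q=1) = 5/8 × 1/2 = 5/16 = P(P=1,Q=1) ✓
  P(P=2)·P(Q=0) = 1/4 × 1/2 = 1/8 = P(P=2,Q=0) ✓
  P(P=2)·P(Q=1) = 1/4 × 1/2 = 1/8 = P(P=2,Q=1) ✓

Yes, P and Q are independent: every cell factors, so I(P;Q) = 0 bits.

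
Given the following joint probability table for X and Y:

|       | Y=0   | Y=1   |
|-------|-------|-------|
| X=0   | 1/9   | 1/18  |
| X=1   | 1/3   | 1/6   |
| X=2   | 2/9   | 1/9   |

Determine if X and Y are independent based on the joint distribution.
Marginal P(X) (row sums):
  P(X=0) = 1/9 + 1/18 = 1/6
  P(X=1) = 1/3 + 1/6 = 1/2
  P(X=2) = 2/9 + 1/9 = 1/3
Marginal P(Y) (column sums):
  P(Y=0) = 1/9 + 1/3 + 2/9 = 2/3
  P(Y=1) = 1/18 + 1/6 + 1/9 = 1/3

X and Y are independent iff P(X=i,Y=j) = P(X=i)·P(Y=j) for every cell.
  P(X=0)·P(Y=0) = 1/6 × 2/3 = 1/9 = P(X=0,Y=0) ✓
  P(X=0)·P(Y=1) = 1/6 × 1/3 = 1/18 = P(X=0,Y=1) ✓
  P(X=1)·P(Y=0) = 1/2 × 2/3 = 1/3 = P(X=1,Y=0) ✓
  P(X=1)·P(Y=1) = 1/2 × 1/3 = 1/6 = P(X=1,Y=1) ✓
  P(X=2)·P(Y=0) = 1/3 × 2/3 = 2/9 = P(X=2,Y=0) ✓
  P(X=2)·P(Y=1) = 1/3 × 1/3 = 1/9 = P(X=2,Y=1) ✓

Yes, X and Y are independent: every cell factors, so I(X;Y) = 0 bits.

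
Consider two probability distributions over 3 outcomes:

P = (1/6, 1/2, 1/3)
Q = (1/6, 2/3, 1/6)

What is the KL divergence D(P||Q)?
D(P||Q) = Σ P(i) log₂(P(i)/Q(i))
  i=0: (1/6) × log₂((1/6)/(1/6)) = (1/6) × log₂(1) = 0.0000
  i=1: (1/2) × log₂((1/2)/(2/3)) = (1/2) × log₂(3/4) = -0.2075
  i=2: (1/3) × log₂((1/3)/(1/6)) = (1/3) × log₂(2) = 0.3333
D(P||Q) = 0.0000 - 0.2075 + 0.3333
  = 0.1258 bits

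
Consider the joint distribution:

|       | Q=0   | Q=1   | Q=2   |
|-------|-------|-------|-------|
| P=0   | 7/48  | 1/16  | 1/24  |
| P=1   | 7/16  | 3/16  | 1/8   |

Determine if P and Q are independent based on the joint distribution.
Marginal P(P) (row sums):
  P(P=0) = 7/48 + 1/16 + 1/24 = 1/4
  P(P=1) = 7/16 + 3/16 + 1/8 = 3/4
Marginal P(Q) (column sums):
  P(Q=0) = 7/48 + 7/16 = 7/12
  P(Q=1) = 1/16 + 3/16 = 1/4
  P(Q=2) = 1/24 + 1/8 = 1/6

P and Q are independent iff P(P=i,Q=j) = P(P=i)·P(Q=j) for every cell.
  P(P=0)·P(Q=0) = 1/4 × 7/12 = 7/48 = P(P=0,Q=0) ✓
  P(P=0)·P(Q=1) = 1/4 × 1/4 = 1/16 = P(P=0,Q=1) ✓
  P(P=0)·P(Q=2) = 1/4 × 1/6 = 1/24 = P(P=0,Q=2) ✓
  P(P=1)·P(Q=0) = 3/4 × 7/12 = 7/16 = P(P=1,Q=0) ✓
  P(P=1)·P(Q=1) = 3/4 × 1/4 = 3/16 = P(P=1,Q=1) ✓
  P(P=1)·P(Q=2) = 3/4 × 1/6 = 1/8 = P(P=1,Q=2) ✓

Yes, P and Q are independent: every cell factors, so I(P;Q) = 0 bits.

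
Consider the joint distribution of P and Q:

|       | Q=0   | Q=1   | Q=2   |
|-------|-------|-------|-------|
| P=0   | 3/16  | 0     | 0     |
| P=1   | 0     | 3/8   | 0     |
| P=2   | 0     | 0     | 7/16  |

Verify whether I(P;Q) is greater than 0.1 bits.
Marginal P(P) (row sums):
  P(P=0) = 3/16 + 0 + 0 = 3/16
  P(P=1) = 0 + 3/8 + 0 = 3/8
  P(P=2) = 0 + 0 + 7/16 = 7/16
Marginal P(Q) (column sums):
  P(Q=0) = 3/16 + 0 + 0 = 3/16
  P(Q=1) = 0 + 3/8 + 0 = 3/8
  P(Q=2) = 0 + 0 + 7/16 = 7/16

H(P) = -[(3/16)·log₂(3/16) + (3/8)·log₂(3/8) + (7/16)·log₂(7/16)]
  = 0.4528 + 0.5306 + 0.5218
  = 1.5052 bits
H(Q) = -[(3/16)·log₂(3/16) + (3/8)·log₂(3/8) + (7/16)·log₂(7/16)]
  = 0.4528 + 0.5306 + 0.5218
  = 1.5052 bits
H(P,Q) = -[(3/16)·log₂(3/16) + (3/8)·log₂(3/8) + (7/16)·log₂(7/16)]
  = 0.4528 + 0.5306 + 0.5218
  = 1.5052 bits

I(P;Q) = H(P) + H(Q) - H(P,Q)
  = 1.5052 + 1.5052 - 1.5052
  = 1.5052 bits

Yes. I(P;Q) = 1.5052 bits, which is > 0.1 bits.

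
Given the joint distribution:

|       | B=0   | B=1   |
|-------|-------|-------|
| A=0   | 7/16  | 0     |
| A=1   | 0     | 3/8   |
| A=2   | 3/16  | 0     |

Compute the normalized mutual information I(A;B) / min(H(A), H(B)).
Marginal P(A) (row sums):
  P(A=0) = 7/16 + 0 = 7/16
  P(A=1) = 0 + 3/8 = 3/8
  P(A=2) = 3/16 + 0 = 3/16
Marginal P(B) (column sums):
  P(B=0) = 7/16 + 0 + 3/16 = 5/8
  P(B=1) = 0 + 3/8 + 0 = 3/8

H(A) = -[(7/16)·log₂(7/16) + (3/8)·log₂(3/8) + (3/16)·log₂(3/16)]
  = 0.5218 + 0.5306 + 0.4528
  = 1.5052 bits
H(B) = -[(5/8)·log₂(5/8) + (3/8)·log₂(3/8)]
  = 0.4238 + 0.5306
  = 0.9544 bits
H(A,B) = -[(7/16)·log₂(7/16) + (3/8)·log₂(3/8) + (3/16)·log₂(3/16)]
  = 0.5218 + 0.5306 + 0.4528
  = 1.5052 bits

I(A;B) = H(A) + H(B) - H(A,B)
  = 1.5052 + 0.9544 - 1.5052
  = 0.9544 bits

min(H(A), H(B)) = min(1.5052, 0.9544) = 0.9544 bits
Normalized MI = 0.9544 / 0.9544 = 1.0000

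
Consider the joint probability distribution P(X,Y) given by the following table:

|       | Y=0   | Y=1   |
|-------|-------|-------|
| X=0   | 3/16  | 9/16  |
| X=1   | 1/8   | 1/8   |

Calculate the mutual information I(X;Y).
Marginal P(X) (row sums):
  P(X=0) = 3/16 + 9/16 = 3/4
  P(X=1) = 1/8 + 1/8 = 1/4
Marginal P(Y) (column sums):
  P(Y=0) = 3/16 + 1/8 = 5/16
  P(Y=1) = 9/16 + 1/8 = 11/16

H(X) = -[(3/4)·log₂(3/4) + (1/4)·log₂(1/4)]
  = 0.3113 + 0.5000
  = 0.8113 bits
H(Y) = -[(5/16)·log₂(5/16) + (11/16)·log₂(11/16)]
  = 0.5244 + 0.3716
  = 0.8960 bits
H(X,Y) = -[(3/16)·log₂(3/16) + (9/16)·log₂(9/16) + (1/8)·log₂(1/8) + (1/8)·log₂(1/8)]
  = 0.4528 + 0.4669 + 0.3750 + 0.3750
  = 1.6697 bits

I(X;Y) = H(X) + H(Y) - H(X,Y)
  = 0.8113 + 0.8960 - 1.6697
  = 0.0376 bits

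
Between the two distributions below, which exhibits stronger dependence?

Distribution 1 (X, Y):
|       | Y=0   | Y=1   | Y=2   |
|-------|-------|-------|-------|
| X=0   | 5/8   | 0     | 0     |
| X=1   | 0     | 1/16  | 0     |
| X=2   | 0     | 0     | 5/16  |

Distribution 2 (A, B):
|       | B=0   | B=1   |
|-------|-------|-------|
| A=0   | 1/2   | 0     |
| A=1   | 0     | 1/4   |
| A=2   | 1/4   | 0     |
Distribution 1 (X, Y):
Marginal P(X) (row sums):
  P(X=0) = 5/8 + 0 + 0 = 5/8
  P(X=1) = 0 + 1/16 + 0 = 1/16
  P(X=2) = 0 + 0 + 5/16 = 5/16
Marginal P(Y) (column sums):
  P(Y=0) = 5/8 + 0 + 0 = 5/8
  P(Y=1) = 0 + 1/16 + 0 = 1/16
  P(Y=2) = 0 + 0 + 5/16 = 5/16

H(X) = -[(5/8)·log₂(5/8) + (1/16)·log₂(1/16) + (5/16)·log₂(5/16)]
  = 0.4238 + 0.2500 + 0.5244
  = 1.1982 bits
H(Y) = -[(5/8)·log₂(5/8) + (1/16)·log₂(1/16) + (5/16)·log₂(5/16)]
  = 0.4238 + 0.2500 + 0.5244
  = 1.1982 bits
H(X,Y) = -[(5/8)·log₂(5/8) + (1/16)·log₂(1/16) + (5/16)·log₂(5/16)]
  = 0.4238 + 0.2500 + 0.5244
  = 1.1982 bits

I(X;Y) = H(X) + H(Y) - H(X,Y)
  = 1.1982 + 1.1982 - 1.1982
  = 1.1982 bits

Distribution 2 (A, B):
Marginal P(A) (row sums):
  P(A=0) = 1/2 + 0 = 1/2
  P(A=1) = 0 + 1/4 = 1/4
  P(A=2) = 1/4 + 0 = 1/4
Marginal P(B) (column sums):
  P(B=0) = 1/2 + 0 + 1/4 = 3/4
  P(B=1) = 0 + 1/4 + 0 = 1/4

H(A) = -[(1/2)·log₂(1/2) + (1/4)·log₂(1/4) + (1/4)·log₂(1/4)]
  = 0.5000 + 0.5000 + 0.5000
  = 1.5000 bits
H(B) = -[(3/4)·log₂(3/4) + (1/4)·log₂(1/4)]
  = 0.3113 + 0.5000
  = 0.8113 bits
H(A,B) = -[(1/2)·log₂(1/2) + (1/4)·log₂(1/4) + (1/4)·log₂(1/4)]
  = 0.5000 + 0.5000 + 0.5000
  = 1.5000 bits

I(A;B) = H(A) + H(B) - H(A,B)
  = 1.5000 + 0.8113 - 1.5000
  = 0.8113 bits

I(X;Y) = 1.1982 bits > I(A;B) = 0.8113 bits, so (X, Y) has the higher mutual information (stronger dependence).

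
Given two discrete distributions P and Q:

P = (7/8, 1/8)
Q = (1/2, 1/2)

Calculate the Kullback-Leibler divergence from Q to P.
D(P||Q) = Σ P(i) log₂(P(i)/Q(i))
  i=0: (7/8) × log₂((7/8)/(1/2)) = (7/8) × log₂(7/4) = 0.7064
  i=1: (1/8) × log₂((1/8)/(1/2)) = (1/8) × log₂(1/4) = -0.2500
D(P||Q) = 0.7064 - 0.2500
  = 0.4564 bits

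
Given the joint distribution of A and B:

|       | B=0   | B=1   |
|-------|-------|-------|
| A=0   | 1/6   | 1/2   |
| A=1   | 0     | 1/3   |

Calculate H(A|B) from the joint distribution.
Marginal P(B) (column sums):
  P(B=0) = 1/6 + 0 = 1/6
  P(B=1) = 1/2 + 1/3 = 5/6

H(A|B) = -Σ P(A,B)·log₂ P(A|B), where P(A|B) = P(A,B) / P(B)
  (cells with P(A,B) = 0 contribute 0)
  (A=0,B=0): P(A|B) = (1/6)/(1/6) = 1;  -(1/6)·log₂(1) = 0.0000
  (A=0,B=1): P(A|B) = (1/2)/(5/6) = 3/5;  -(1/2)·log₂(3/5) = 0.3685
  (A=1,B=1): P(A|B) = (1/3)/(5/6) = 2/5;  -(1/3)·log₂(2/5) = 0.4406
H(A|B) = 0.0000 + 0.3685 + 0.4406
  = 0.8091 bits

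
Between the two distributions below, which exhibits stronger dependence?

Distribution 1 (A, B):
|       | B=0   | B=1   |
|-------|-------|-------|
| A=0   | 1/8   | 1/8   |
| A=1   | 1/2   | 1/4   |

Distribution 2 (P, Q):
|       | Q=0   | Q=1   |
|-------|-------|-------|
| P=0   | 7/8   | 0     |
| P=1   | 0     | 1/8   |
Distribution 1 (A, B):
Marginal P(A) (row sums):
  P(A=0) = 1/8 + 1/8 = 1/4
  P(A=1) = 1/2 + 1/4 = 3/4
Marginal P(B) (column sums):
  P(B=0) = 1/8 + 1/2 = 5/8
  P(B=1) = 1/8 + 1/4 = 3/8

H(A) = -[(1/4)·log₂(1/4) + (3/4)·log₂(3/4)]
  = 0.5000 + 0.3113
  = 0.8113 bits
H(B) = -[(5/8)·log₂(5/8) + (3/8)·log₂(3/8)]
  = 0.4238 + 0.5306
  = 0.9544 bits
H(A,B) = -[(1/8)·log₂(1/8) + (1/8)·log₂(1/8) + (1/2)·log₂(1/2) + (1/4)·log₂(1/4)]
  = 0.3750 + 0.3750 + 0.5000 + 0.5000
  = 1.7500 bits

I(A;B) = H(A) + H(B) - H(A,B)
  = 0.8113 + 0.9544 - 1.7500
  = 0.0157 bits

Distribution 2 (P, Q):
Marginal P(P) (row sums):
  P(P=0) = 7/8 + 0 = 7/8
  P(P=1) = 0 + 1/8 = 1/8
Marginal P(Q) (column sums):
  P(Q=0) = 7/8 + 0 = 7/8
  P(Q=1) = 0 + 1/8 = 1/8

H(P) = -[(7/8)·log₂(7/8) + (1/8)·log₂(1/8)]
  = 0.1686 + 0.3750
  = 0.5436 bits
H(Q) = -[(7/8)·log₂(7/8) + (1/8)·log₂(1/8)]
  = 0.1686 + 0.3750
  = 0.5436 bits
H(P,Q) = -[(7/8)·log₂(7/8) + (1/8)·log₂(1/8)]
  = 0.1686 + 0.3750
  = 0.5436 bits

I(P;Q) = H(P) + H(Q) - H(P,Q)
  = 0.5436 + 0.5436 - 0.5436
  = 0.5436 bits

I(P;Q) = 0.5436 bits > I(A;B) = 0.0157 bits, so (P, Q) has the higher mutual information (stronger dependence).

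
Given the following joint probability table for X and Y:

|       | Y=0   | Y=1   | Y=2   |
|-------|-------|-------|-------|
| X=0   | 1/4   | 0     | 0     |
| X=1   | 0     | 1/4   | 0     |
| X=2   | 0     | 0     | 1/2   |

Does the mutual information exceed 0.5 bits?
Marginal P(X) (row sums):
  P(X=0) = 1/4 + 0 + 0 = 1/4
  P(X=1) = 0 + 1/4 + 0 = 1/4
  P(X=2) = 0 + 0 + 1/2 = 1/2
Marginal P(Y) (column sums):
  P(Y=0) = 1/4 + 0 + 0 = 1/4
  P(Y=1) = 0 + 1/4 + 0 = 1/4
  P(Y=2) = 0 + 0 + 1/2 = 1/2

H(X) = -[(1/4)·log₂(1/4) + (1/4)·log₂(1/4) + (1/2)·log₂(1/2)]
  = 0.5000 + 0.5000 + 0.5000
  = 1.5000 bits
H(Y) = -[(1/4)·log₂(1/4) + (1/4)·log₂(1/4) + (1/2)·log₂(1/2)]
  = 0.5000 + 0.5000 + 0.5000
  = 1.5000 bits
H(X,Y) = -[(1/4)·log₂(1/4) + (1/4)·log₂(1/4) + (1/2)·log₂(1/2)]
  = 0.5000 + 0.5000 + 0.5000
  = 1.5000 bits

I(X;Y) = H(X) + H(Y) - H(X,Y)
  = 1.5000 + 1.5000 - 1.5000
  = 1.5000 bits

Yes. I(X;Y) = 1.5000 bits, which is > 0.5 bits.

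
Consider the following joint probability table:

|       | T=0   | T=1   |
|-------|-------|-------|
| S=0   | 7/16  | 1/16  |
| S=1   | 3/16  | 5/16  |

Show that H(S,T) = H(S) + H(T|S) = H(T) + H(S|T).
Marginal P(S) (row sums):
  P(S=0) = 7/16 + 1/16 = 1/2
  P(S=1) = 3/16 + 5/16 = 1/2
Marginal P(T) (column sums):
  P(T=0) = 7/16 + 3/16 = 5/8
  P(T=1) = 1/16 + 5/16 = 3/8

Decomposition 1: H(S) + H(T|S)
H(S) = -[(1/2)·log₂(1/2) + (1/2)·log₂(1/2)]
  = 0.5000 + 0.5000
  = 1.0000 bits
H(T|S) = -Σ P(S,T)·log₂ P(T|S), where P(T|S) = P(S,T) / P(S)
  (S=0,T=0): P(T|S) = (7/16)/(1/2) = 7/8;  -(7/16)·log₂(7/8) = 0.0843
  (S=0,T=1): P(T|S) = (1/16)/(1/2) = 1/8;  -(1/16)·log₂(1/8) = 0.1875
  (S=1,T=0): P(T|S) = (3/16)/(1/2) = 3/8;  -(3/16)·log₂(3/8) = 0.2653
  (S=1,T=1): P(T|S) = (5/16)/(1/2) = 5/8;  -(5/16)·log₂(5/8) = 0.2119
H(T|S) = 0.0843 + 0.1875 + 0.2653 + 0.2119
  = 0.7490 bits
H(S) + H(T|S) = 1.0000 + 0.7490 = 1.7490 bits

Decomposition 2: H(T) + H(S|T)
H(T) = -[(5/8)·log₂(5/8) + (3/8)·log₂(3/8)]
  = 0.4238 + 0.5306
  = 0.9544 bits
H(S|T) = -Σ P(S,T)·log₂ P(S|T), where P(S|T) = P(S,T) / P(T)
  (S=0,T=0): P(S|T) = (7/16)/(5/8) = 7/10;  -(7/16)·log₂(7/10) = 0.2251
  (S=0,T=1): P(S|T) = (1/16)/(3/8) = 1/6;  -(1/16)·log₂(1/6) = 0.1616
  (S=1,T=0): P(S|T) = (3/16)/(5/8) = 3/10;  -(3/16)·log₂(3/10) = 0.3257
  (S=1,T=1): P(S|T) = (5/16)/(3/8) = 5/6;  -(5/16)·log₂(5/6) = 0.0822
H(S|T) = 0.2251 + 0.1616 + 0.3257 + 0.0822
  = 0.7946 bits
H(T) + H(S|T) = 0.9544 + 0.7946 = 1.7490 bits

Direct computation of the joint entropy:
H(S,T) = -[(7/16)·log₂(7/16) + (1/16)·log₂(1/16) + (3/16)·log₂(3/16) + (5/16)·log₂(5/16)]
  = 0.5218 + 0.2500 + 0.4528 + 0.5244
  = 1.7490 bits

All three agree: H(S,T) = 1.7490 bits ✓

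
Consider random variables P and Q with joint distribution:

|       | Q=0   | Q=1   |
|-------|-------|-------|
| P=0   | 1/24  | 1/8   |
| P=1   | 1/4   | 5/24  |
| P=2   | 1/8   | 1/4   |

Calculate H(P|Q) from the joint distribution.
Marginal P(Q) (column sums):
  P(Q=0) = 1/24 + 1/4 + 1/8 = 5/12
  P(Q=1) = 1/8 + 5/24 + 1/4 = 7/12

H(P|Q) = -Σ P(P,Q)·log₂ P(P|Q), where P(P|Q) = P(P,Q) / P(Q)
  (P=0,Q=0): P(P|Q) = (1/24)/(5/12) = 1/10;  -(1/24)·log₂(1/10) = 0.1384
  (P=0,Q=1): P(P|Q) = (1/8)/(7/12) = 3/14;  -(1/8)·log₂(3/14) = 0.2778
  (P=1,Q=0): P(P|Q) = (1/4)/(5/12) = 3/5;  -(1/4)·log₂(3/5) = 0.1842
  (P=1,Q=1): P(P|Q) = (5/24)/(7/12) = 5/14;  -(5/24)·log₂(5/14) = 0.3095
  (P=2,Q=0): P(P|Q) = (1/8)/(5/12) = 3/10;  -(1/8)·log₂(3/10) = 0.2171
  (P=2,Q=1): P(P|Q) = (1/4)/(7/12) = 3/7;  -(1/4)·log₂(3/7) = 0.3056
H(P|Q) = 0.1384 + 0.2778 + 0.1842 + 0.3095 + 0.2171 + 0.3056
  = 1.4326 bits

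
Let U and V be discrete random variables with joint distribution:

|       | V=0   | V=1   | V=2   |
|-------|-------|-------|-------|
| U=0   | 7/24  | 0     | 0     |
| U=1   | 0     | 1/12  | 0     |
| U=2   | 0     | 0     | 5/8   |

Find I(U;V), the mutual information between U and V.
Marginal P(U) (row sums):
  P(U=0) = 7/24 + 0 + 0 = 7/24
  P(U=1) = 0 + 1/12 + 0 = 1/12
  P(U=2) = 0 + 0 + 5/8 = 5/8
Marginal P(V) (column sums):
  P(V=0) = 7/24 + 0 + 0 = 7/24
  P(V=1) = 0 + 1/12 + 0 = 1/12
  P(V=2) = 0 + 0 + 5/8 = 5/8

H(U) = -[(7/24)·log₂(7/24) + (1/12)·log₂(1/12) + (5/8)·log₂(5/8)]
  = 0.5185 + 0.2987 + 0.4238
  = 1.2410 bits
H(V) = -[(7/24)·log₂(7/24) + (1/12)·log₂(1/12) + (5/8)·log₂(5/8)]
  = 0.5185 + 0.2987 + 0.4238
  = 1.2410 bits
H(U,V) = -[(7/24)·log₂(7/24) + (1/12)·log₂(1/12) + (5/8)·log₂(5/8)]
  = 0.5185 + 0.2987 + 0.4238
  = 1.2410 bits

I(U;V) = H(U) + H(V) - H(U,V)
  = 1.2410 + 1.2410 - 1.2410
  = 1.2410 bits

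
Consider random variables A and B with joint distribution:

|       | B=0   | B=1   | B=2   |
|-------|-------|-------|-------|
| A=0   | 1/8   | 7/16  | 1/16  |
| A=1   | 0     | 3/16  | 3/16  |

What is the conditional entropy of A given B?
Marginal P(B) (column sums):
  P(B=0) = 1/8 + 0 = 1/8
  P(B=1) = 7/16 + 3/16 = 5/8
  P(B=2) = 1/16 + 3/16 = 1/4

H(A|B) = -Σ P(A,B)·log₂ P(A|B), where P(A|B) = P(A,B) / P(B)
  (cells with P(A,B) = 0 contribute 0)
  (A=0,B=0): P(A|B) = (1/8)/(1/8) = 1;  -(1/8)·log₂(1) = 0.0000
  (A=0,B=1): P(A|B) = (7/16)/(5/8) = 7/10;  -(7/16)·log₂(7/10) = 0.2251
  (A=0,B=2): P(A|B) = (1/16)/(1/4) = 1/4;  -(1/16)·log₂(1/4) = 0.1250
  (A=1,B=1): P(A|B) = (3/16)/(5/8) = 3/10;  -(3/16)·log₂(3/10) = 0.3257
  (A=1,B=2): P(A|B) = (3/16)/(1/4) = 3/4;  -(3/16)·log₂(3/4) = 0.0778
H(A|B) = 0.0000 + 0.2251 + 0.1250 + 0.3257 + 0.0778
  = 0.7536 bits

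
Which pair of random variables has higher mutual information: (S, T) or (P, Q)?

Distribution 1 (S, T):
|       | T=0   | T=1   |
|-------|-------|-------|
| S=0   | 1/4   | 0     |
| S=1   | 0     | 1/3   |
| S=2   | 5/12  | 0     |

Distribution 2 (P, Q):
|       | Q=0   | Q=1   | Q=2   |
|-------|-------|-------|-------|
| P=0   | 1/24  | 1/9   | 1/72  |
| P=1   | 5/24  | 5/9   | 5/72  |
Distribution 1 (S, T):
Marginal P(S) (row sums):
  P(S=0) = 1/4 + 0 = 1/4
  P(S=1) = 0 + 1/3 = 1/3
  P(S=2) = 5/12 + 0 = 5/12
Marginal P(T) (column sums):
  P(T=0) = 1/4 + 0 + 5/12 = 2/3
  P(T=1) = 0 + 1/3 + 0 = 1/3

H(S) = -[(1/4)·log₂(1/4) + (1/3)·log₂(1/3) + (5/12)·log₂(5/12)]
  = 0.5000 + 0.5283 + 0.5263
  = 1.5546 bits
H(T) = -[(2/3)·log₂(2/3) + (1/3)·log₂(1/3)]
  = 0.3900 + 0.5283
  = 0.9183 bits
H(S,T) = -[(1/4)·log₂(1/4) + (1/3)·log₂(1/3) + (5/12)·log₂(5/12)]
  = 0.5000 + 0.5283 + 0.5263
  = 1.5546 bits

I(S;T) = H(S) + H(T) - H(S,T)
  = 1.5546 + 0.9183 - 1.5546
  = 0.9183 bits

Distribution 2 (P, Q):
Marginal P(P) (row sums):
  P(P=0) = 1/24 + 1/9 + 1/72 = 1/6
  P(P=1) = 5/24 + 5/9 + 5/72 = 5/6
Marginal P(Q) (column sums):
  P(Q=0) = 1/24 + 5/24 = 1/4
  P(Q=1) = 1/9 + 5/9 = 2/3
  P(Q=2) = 1/72 + 5/72 = 1/12

H(P) = -[(1/6)·log₂(1/6) + (5/6)·log₂(5/6)]
  = 0.4308 + 0.2192
  = 0.6500 bits
H(Q) = -[(1/4)·log₂(1/4) + (2/3)·log₂(2/3) + (1/12)·log₂(1/12)]
  = 0.5000 + 0.3900 + 0.2987
  = 1.1887 bits
H(P,Q) = -[(1/24)·log₂(1/24) + (1/9)·log₂(1/9) + (1/72)·log₂(1/72) + (5/24)·log₂(5/24) + (5/9)·log₂(5/9) + (5/72)·log₂(5/72)]
  = 0.1910 + 0.3522 + 0.0857 + 0.4715 + 0.4711 + 0.2672
  = 1.8387 bits

I(P;Q) = H(P) + H(Q) - H(P,Q)
  = 0.6500 + 1.1887 - 1.8387
  = 0.0000 bits

I(S;T) = 0.9183 bits > I(P;Q) = 0.0000 bits, so (S, T) has the higher mutual information (stronger dependence).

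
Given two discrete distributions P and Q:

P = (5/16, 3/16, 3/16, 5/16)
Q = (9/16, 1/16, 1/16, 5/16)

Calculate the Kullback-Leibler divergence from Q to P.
D(P||Q) = Σ P(i) log₂(P(i)/Q(i))
  i=0: (5/16) × log₂((5/16)/(9/16)) = (5/16) × log₂(5/9) = -0.2650
  i=1: (3/16) × log₂((3/16)/(1/16)) = (3/16) × log₂(3) = 0.2972
  i=2: (3/16) × log₂((3/16)/(1/16)) = (3/16) × log₂(3) = 0.2972
  i=3: (5/16) × log₂((5/16)/(5/16)) = (5/16) × log₂(1) = 0.0000
D(P||Q) = -0.2650 + 0.2972 + 0.2972 + 0.0000
  = 0.3294 bits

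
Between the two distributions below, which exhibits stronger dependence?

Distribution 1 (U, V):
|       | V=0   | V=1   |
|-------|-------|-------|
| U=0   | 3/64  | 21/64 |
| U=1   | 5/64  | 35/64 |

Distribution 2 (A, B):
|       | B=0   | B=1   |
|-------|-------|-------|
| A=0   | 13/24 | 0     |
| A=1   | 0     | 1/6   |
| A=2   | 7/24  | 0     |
Distribution 1 (U, V):
Marginal P(U) (row sums):
  P(U=0) = 3/64 + 21/64 = 3/8
  P(U=1) = 5/64 + 35/64 = 5/8
Marginal P(V) (column sums):
  P(V=0) = 3/64 + 5/64 = 1/8
  P(V=1) = 21/64 + 35/64 = 7/8

H(U) = -[(3/8)·log₂(3/8) + (5/8)·log₂(5/8)]
  = 0.5306 + 0.4238
  = 0.9544 bits
H(V) = -[(1/8)·log₂(1/8) + (7/8)·log₂(7/8)]
  = 0.3750 + 0.1686
  = 0.5436 bits
H(U,V) = -[(3/64)·log₂(3/64) + (21/64)·log₂(21/64) + (5/64)·log₂(5/64) + (35/64)·log₂(35/64)]
  = 0.2070 + 0.5275 + 0.2873 + 0.4762
  = 1.4980 bits

I(U;V) = H(U) + H(V) - H(U,V)
  = 0.9544 + 0.5436 - 1.4980
  = 0.0000 bits

Distribution 2 (A, B):
Marginal P(A) (row sums):
  P(A=0) = 13/24 + 0 = 13/24
  P(A=1) = 0 + 1/6 = 1/6
  P(A=2) = 7/24 + 0 = 7/24
Marginal P(B) (column sums):
  P(B=0) = 13/24 + 0 + 7/24 = 5/6
  P(B=1) = 0 + 1/6 + 0 = 1/6

H(A) = -[(13/24)·log₂(13/24) + (1/6)·log₂(1/6) + (7/24)·log₂(7/24)]
  = 0.4791 + 0.4308 + 0.5185
  = 1.4284 bits
H(B) = -[(5/6)·log₂(5/6) + (1/6)·log₂(1/6)]
  = 0.2192 + 0.4308
  = 0.6500 bits
H(A,B) = -[(13/24)·log₂(13/24) + (1/6)·log₂(1/6) + (7/24)·log₂(7/24)]
  = 0.4791 + 0.4308 + 0.5185
  = 1.4284 bits

I(A;B) = H(A) + H(B) - H(A,B)
  = 1.4284 + 0.6500 - 1.4284
  = 0.6500 bits

I(A;B) = 0.6500 bits > I(U;V) = 0.0000 bits, so (A, B) has the higher mutual information (stronger dependence).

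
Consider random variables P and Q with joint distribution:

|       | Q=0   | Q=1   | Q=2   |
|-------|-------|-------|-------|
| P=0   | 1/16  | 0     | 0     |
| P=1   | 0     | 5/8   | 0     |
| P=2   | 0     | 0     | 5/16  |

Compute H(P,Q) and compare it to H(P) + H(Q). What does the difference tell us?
Marginal P(P) (row sums):
  P(P=0) = 1/16 + 0 + 0 = 1/16
  P(P=1) = 0 + 5/8 + 0 = 5/8
  P(P=2) = 0 + 0 + 5/16 = 5/16
Marginal P(Q) (column sums):
  P(Q=0) = 1/16 + 0 + 0 = 1/16
  P(Q=1) = 0 + 5/8 + 0 = 5/8
  P(Q=2) = 0 + 0 + 5/16 = 5/16

H(P,Q) = -[(1/16)·log₂(1/16) + (5/8)·log₂(5/8) + (5/16)·log₂(5/16)]
  = 0.2500 + 0.4238 + 0.5244
  = 1.1982 bits
H(P) = -[(1/16)·log₂(1/16) + (5/8)·log₂(5/8) + (5/16)·log₂(5/16)]
  = 0.2500 + 0.4238 + 0.5244
  = 1.1982 bits
H(Q) = -[(1/16)·log₂(1/16) + (5/8)·log₂(5/8) + (5/16)·log₂(5/16)]
  = 0.2500 + 0.4238 + 0.5244
  = 1.1982 bits

H(P) + H(Q) = 1.1982 + 1.1982 = 2.3964 bits
Difference: H(P) + H(Q) - H(P,Q) = 2.3964 - 1.1982 = 1.1982 bits = I(P;Q)

The difference is the mutual information; it is positive here, so P and Q are dependent (knowing one reduces uncertainty about the other by 1.1982 bits).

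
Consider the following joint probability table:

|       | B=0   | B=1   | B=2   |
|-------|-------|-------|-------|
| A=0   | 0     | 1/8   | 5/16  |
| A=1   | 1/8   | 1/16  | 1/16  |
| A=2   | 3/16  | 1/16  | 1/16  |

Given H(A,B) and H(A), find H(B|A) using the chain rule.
From the chain rule: H(A,B) = H(A) + H(B|A)
Therefore: H(B|A) = H(A,B) - H(A)

H(A,B) = -[(1/8)·log₂(1/8) + (5/16)·log₂(5/16) + (1/8)·log₂(1/8) + (1/16)·log₂(1/16) + (1/16)·log₂(1/16) + (3/16)·log₂(3/16) + (1/16)·log₂(1/16) + (1/16)·log₂(1/16)]
  = 0.3750 + 0.5244 + 0.3750 + 0.2500 + 0.2500 + 0.4528 + 0.2500 + 0.2500
  = 2.7272 bits
Marginal P(A) (row sums):
  P(A=0) = 0 + 1/8 + 5/16 = 7/16
  P(A=1) = 1/8 + 1/16 + 1/16 = 1/4
  P(A=2) = 3/16 + 1/16 + 1/16 = 5/16
H(A) = -[(7/16)·log₂(7/16) + (1/4)·log₂(1/4) + (5/16)·log₂(5/16)]
  = 0.5218 + 0.5000 + 0.5244
  = 1.5462 bits

H(B|A) = 2.7272 - 1.5462 = 1.1810 bits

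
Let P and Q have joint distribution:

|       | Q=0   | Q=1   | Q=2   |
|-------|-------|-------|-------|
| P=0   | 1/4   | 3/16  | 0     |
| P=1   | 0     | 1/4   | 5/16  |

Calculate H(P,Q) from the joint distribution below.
H(P,Q) = -Σ P(P,Q) log₂ P(P,Q), summed over the non-zero cells:
H(P,Q) = -[(1/4)·log₂(1/4) + (3/16)·log₂(3/16) + (1/4)·log₂(1/4) + (5/16)·log₂(5/16)]
  = 0.5000 + 0.4528 + 0.5000 + 0.5244
  = 1.9772 bits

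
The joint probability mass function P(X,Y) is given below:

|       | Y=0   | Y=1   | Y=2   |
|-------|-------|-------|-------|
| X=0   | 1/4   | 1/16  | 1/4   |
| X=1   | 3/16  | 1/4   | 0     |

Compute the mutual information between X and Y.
Marginal P(X) (row sums):
  P(X=0) = 1/4 + 1/16 + 1/4 = 9/16
  P(X=1) = 3/16 + 1/4 + 0 = 7/16
Marginal P(Y) (column sums):
  P(Y=0) = 1/4 + 3/16 = 7/16
  P(Y=1) = 1/16 + 1/4 = 5/16
  P(Y=2) = 1/4 + 0 = 1/4

H(X) = -[(9/16)·log₂(9/16) + (7/16)·log₂(7/16)]
  = 0.4669 + 0.5218
  = 0.9887 bits
H(Y) = -[(7/16)·log₂(7/16) + (5/16)·log₂(5/16) + (1/4)·log₂(1/4)]
  = 0.5218 + 0.5244 + 0.5000
  = 1.5462 bits
H(X,Y) = -[(1/4)·log₂(1/4) + (1/16)·log₂(1/16) + (1/4)·log₂(1/4) + (3/16)·log₂(3/16) + (1/4)·log₂(1/4)]
  = 0.5000 + 0.2500 + 0.5000 + 0.4528 + 0.5000
  = 2.2028 bits

I(X;Y) = H(X) + H(Y) - H(X,Y)
  = 0.9887 + 1.5462 - 2.2028
  = 0.3321 bits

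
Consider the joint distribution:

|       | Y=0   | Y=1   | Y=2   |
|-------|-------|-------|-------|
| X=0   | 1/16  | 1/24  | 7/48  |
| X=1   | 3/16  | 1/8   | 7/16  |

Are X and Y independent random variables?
Marginal P(X) (row sums):
  P(X=0) = 1/16 + 1/24 + 7/48 = 1/4
  P(X=1) = 3/16 + 1/8 + 7/16 = 3/4
Marginal P(Y) (column sums):
  P(Y=0) = 1/16 + 3/16 = 1/4
  P(Y=1) = 1/24 + 1/8 = 1/6
  P(Y=2) = 7/48 + 7/16 = 7/12

X and Y are independent iff P(X=i,Y=j) = P(X=i)·P(Y=j) for every cell.
  P(X=0)·P(Y=0) = 1/4 × 1/4 = 1/16 = P(X=0,Y=0) ✓
  P(X=0)·P(Y=1) = 1/4 × 1/6 = 1/24 = P(X=0,Y=1) ✓
  P(X=0)·P(Y=2) = 1/4 × 7/12 = 7/48 = P(X=0,Y=2) ✓
  P(X=1)·P(Y=0) = 3/4 × 1/4 = 3/16 = P(X=1,Y=0) ✓
  P(X=1)·P(Y=1) = 3/4 × 1/6 = 1/8 = P(X=1,Y=1) ✓
  P(X=1)·P(Y=2) = 3/4 × 7/12 = 7/16 = P(X=1,Y=2) ✓

Yes, X and Y are independent: every cell factors, so I(X;Y) = 0 bits.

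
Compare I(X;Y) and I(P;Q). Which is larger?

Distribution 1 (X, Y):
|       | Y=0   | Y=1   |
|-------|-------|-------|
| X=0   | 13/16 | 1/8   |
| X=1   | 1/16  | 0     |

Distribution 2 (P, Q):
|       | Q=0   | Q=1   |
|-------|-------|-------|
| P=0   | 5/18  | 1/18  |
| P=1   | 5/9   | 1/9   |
Distribution 1 (X, Y):
Marginal P(X) (row sums):
  P(X=0) = 13/16 + 1/8 = 15/16
  P(X=1) = 1/16 + 0 = 1/16
Marginal P(Y) (column sums):
  P(Y=0) = 13/16 + 1/16 = 7/8
  P(Y=1) = 1/8 + 0 = 1/8

H(X) = -[(15/16)·log₂(15/16) + (1/16)·log₂(1/16)]
  = 0.0873 + 0.2500
  = 0.3373 bits
H(Y) = -[(7/8)·log₂(7/8) + (1/8)·log₂(1/8)]
  = 0.1686 + 0.3750
  = 0.5436 bits
H(X,Y) = -[(13/16)·log₂(13/16) + (1/8)·log₂(1/8) + (1/16)·log₂(1/16)]
  = 0.2434 + 0.3750 + 0.2500
  = 0.8684 bits

I(X;Y) = H(X) + H(Y) - H(X,Y)
  = 0.3373 + 0.5436 - 0.8684
  = 0.0125 bits

Distribution 2 (P, Q):
Marginal P(P) (row sums):
  P(P=0) = 5/18 + 1/18 = 1/3
  P(P=1) = 5/9 + 1/9 = 2/3
Marginal P(Q) (column sums):
  P(Q=0) = 5/18 + 5/9 = 5/6
  P(Q=1) = 1/18 + 1/9 = 1/6

H(P) = -[(1/3)·log₂(1/3) + (2/3)·log₂(2/3)]
  = 0.5283 + 0.3900
  = 0.9183 bits
H(Q) = -[(5/6)·log₂(5/6) + (1/6)·log₂(1/6)]
  = 0.2192 + 0.4308
  = 0.6500 bits
H(P,Q) = -[(5/18)·log₂(5/18) + (1/18)·log₂(1/18) + (5/9)·log₂(5/9) + (1/9)·log₂(1/9)]
  = 0.5133 + 0.2317 + 0.4711 + 0.3522
  = 1.5683 bits

I(P;Q) = H(P) + H(Q) - H(P,Q)
  = 0.9183 + 0.6500 - 1.5683
  = 0.0000 bits

I(X;Y) = 0.0125 bits > I(P;Q) = 0.0000 bits, so (X, Y) has the higher mutual information (stronger dependence).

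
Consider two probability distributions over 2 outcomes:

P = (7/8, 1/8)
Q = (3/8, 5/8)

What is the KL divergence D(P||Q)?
D(P||Q) = Σ P(i) log₂(P(i)/Q(i))
  i=0: (7/8) × log₂((7/8)/(3/8)) = (7/8) × log₂(7/3) = 1.0696
  i=1: (1/8) × log₂((1/8)/(5/8)) = (1/8) × log₂(1/5) = -0.2902
D(P||Q) = 1.0696 - 0.2902
  = 0.7794 bits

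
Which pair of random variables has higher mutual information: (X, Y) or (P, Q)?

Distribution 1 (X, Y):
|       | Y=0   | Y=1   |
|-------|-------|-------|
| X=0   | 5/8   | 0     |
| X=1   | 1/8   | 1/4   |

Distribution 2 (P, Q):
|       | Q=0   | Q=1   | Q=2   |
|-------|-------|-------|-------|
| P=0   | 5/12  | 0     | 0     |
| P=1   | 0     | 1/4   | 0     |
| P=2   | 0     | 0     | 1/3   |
Distribution 1 (X, Y):
Marginal P(X) (row sums):
  P(X=0) = 5/8 + 0 = 5/8
  P(X=1) = 1/8 + 1/4 = 3/8
Marginal P(Y) (column sums):
  P(Y=0) = 5/8 + 1/8 = 3/4
  P(Y=1) = 0 + 1/4 = 1/4

H(X) = -[(5/8)·log₂(5/8) + (3/8)·log₂(3/8)]
  = 0.4238 + 0.5306
  = 0.9544 bits
H(Y) = -[(3/4)·log₂(3/4) + (1/4)·log₂(1/4)]
  = 0.3113 + 0.5000
  = 0.8113 bits
H(X,Y) = -[(5/8)·log₂(5/8) + (1/8)·log₂(1/8) + (1/4)·log₂(1/4)]
  = 0.4238 + 0.3750 + 0.5000
  = 1.2988 bits

I(X;Y) = H(X) + H(Y) - H(X,Y)
  = 0.9544 + 0.8113 - 1.2988
  = 0.4669 bits

Distribution 2 (P, Q):
Marginal P(P) (row sums):
  P(P=0) = 5/12 + 0 + 0 = 5/12
  P(P=1) = 0 + 1/4 + 0 = 1/4
  P(P=2) = 0 + 0 + 1/3 = 1/3
Marginal P(Q) (column sums):
  P(Q=0) = 5/12 + 0 + 0 = 5/12
  P(Q=1) = 0 + 1/4 + 0 = 1/4
  P(Q=2) = 0 + 0 + 1/3 = 1/3

H(P) = -[(5/12)·log₂(5/12) + (1/4)·log₂(1/4) + (1/3)·log₂(1/3)]
  = 0.5263 + 0.5000 + 0.5283
  = 1.5546 bits
H(Q) = -[(5/12)·log₂(5/12) + (1/4)·log₂(1/4) + (1/3)·log₂(1/3)]
  = 0.5263 + 0.5000 + 0.5283
  = 1.5546 bits
H(P,Q) = -[(5/12)·log₂(5/12) + (1/4)·log₂(1/4) + (1/3)·log₂(1/3)]
  = 0.5263 + 0.5000 + 0.5283
  = 1.5546 bits

I(P;Q) = H(P) + H(Q) - H(P,Q)
  = 1.5546 + 1.5546 - 1.5546
  = 1.5546 bits

I(P;Q) = 1.5546 bits > I(X;Y) = 0.4669 bits, so (P, Q) has the higher mutual information (stronger dependence).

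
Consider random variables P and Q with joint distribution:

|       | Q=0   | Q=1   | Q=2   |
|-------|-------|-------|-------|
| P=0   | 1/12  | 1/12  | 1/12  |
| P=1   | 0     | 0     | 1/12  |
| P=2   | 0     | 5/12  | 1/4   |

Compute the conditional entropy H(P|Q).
Marginal P(Q) (column sums):
  P(Q=0) = 1/12 + 0 + 0 = 1/12
  P(Q=1) = 1/12 + 0 + 5/12 = 1/2
  P(Q=2) = 1/12 + 1/12 + 1/4 = 5/12

H(P|Q) = -Σ P(P,Q)·log₂ P(P|Q), where P(P|Q) = P(P,Q) / P(Q)
  (cells with P(P,Q) = 0 contribute 0)
  (P=0,Q=0): P(P|Q) = (1/12)/(1/12) = 1;  -(1/12)·log₂(1) = 0.0000
  (P=0,Q=1): P(P|Q) = (1/12)/(1/2) = 1/6;  -(1/12)·log₂(1/6) = 0.2154
  (P=0,Q=2): P(P|Q) = (1/12)/(5/12) = 1/5;  -(1/12)·log₂(1/5) = 0.1935
  (P=1,Q=2): P(P|Q) = (1/12)/(5/12) = 1/5;  -(1/12)·log₂(1/5) = 0.1935
  (P=2,Q=1): P(P|Q) = (5/12)/(1/2) = 5/6;  -(5/12)·log₂(5/6) = 0.1096
  (P=2,Q=2): P(P|Q) = (1/4)/(5/12) = 3/5;  -(1/4)·log₂(3/5) = 0.1842
H(P|Q) = 0.0000 + 0.2154 + 0.1935 + 0.1935 + 0.1096 + 0.1842
  = 0.8962 bits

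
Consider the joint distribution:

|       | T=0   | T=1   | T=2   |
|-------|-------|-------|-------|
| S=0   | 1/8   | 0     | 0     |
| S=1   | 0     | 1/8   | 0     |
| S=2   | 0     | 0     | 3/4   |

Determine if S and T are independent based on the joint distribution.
Marginal P(S) (row sums):
  P(S=0) = 1/8 + 0 + 0 = 1/8
  P(S=1) = 0 + 1/8 + 0 = 1/8
  P(S=2) = 0 + 0 + 3/4 = 3/4
Marginal P(T) (column sums):
  P(T=0) = 1/8 + 0 + 0 = 1/8
  P(T=1) = 0 + 1/8 + 0 = 1/8
  P(T=2) = 0 + 0 + 3/4 = 3/4

S and T are independent iff P(S=i,T=j) = P(S=i)·P(T=j) for every cell.
  P(S=0)·P(T=0) = 1/8 × 1/8 = 1/64, but P(S=0,T=0) = 1/8 ✗

No, S and T are not independent. Quantitatively, I(S;T) > 0:

H(S) = -[(1/8)·log₂(1/8) + (1/8)·log₂(1/8) + (3/4)·log₂(3/4)]
  = 0.3750 + 0.3750 + 0.3113
  = 1.0613 bits
H(T) = -[(1/8)·log₂(1/8) + (1/8)·log₂(1/8) + (3/4)·log₂(3/4)]
  = 0.3750 + 0.3750 + 0.3113
  = 1.0613 bits
H(S,T) = -[(1/8)·log₂(1/8) + (1/8)·log₂(1/8) + (3/4)·log₂(3/4)]
  = 0.3750 + 0.3750 + 0.3113
  = 1.0613 bits
I(S;T) = H(S) + H(T) - H(S,T) = 1.0613 + 1.0613 - 1.0613 = 1.0613 bits > 0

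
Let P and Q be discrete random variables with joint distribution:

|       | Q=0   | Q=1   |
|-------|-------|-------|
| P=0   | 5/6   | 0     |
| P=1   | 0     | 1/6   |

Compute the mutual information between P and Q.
Marginal P(P) (row sums):
  P(P=0) = 5/6 + 0 = 5/6
  P(P=1) = 0 + 1/6 = 1/6
Marginal P(Q) (column sums):
  P(Q=0) = 5/6 + 0 = 5/6
  P(Q=1) = 0 + 1/6 = 1/6

H(P) = -[(5/6)·log₂(5/6) + (1/6)·log₂(1/6)]
  = 0.2192 + 0.4308
  = 0.6500 bits
H(Q) = -[(5/6)·log₂(5/6) + (1/6)·log₂(1/6)]
  = 0.2192 + 0.4308
  = 0.6500 bits
H(P,Q) = -[(5/6)·log₂(5/6) + (1/6)·log₂(1/6)]
  = 0.2192 + 0.4308
  = 0.6500 bits

I(P;Q) = H(P) + H(Q) - H(P,Q)
  = 0.6500 + 0.6500 - 0.6500
  = 0.6500 bits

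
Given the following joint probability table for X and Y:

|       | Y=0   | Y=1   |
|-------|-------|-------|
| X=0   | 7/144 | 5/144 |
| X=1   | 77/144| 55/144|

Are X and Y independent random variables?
Marginal P(X) (row sums):
  P(X=0) = 7/144 + 5/144 = 1/12
  P(X=1) = 77/144 + 55/144 = 11/12
Marginal P(Y) (column sums):
  P(Y=0) = 7/144 + 77/144 = 7/12
  P(Y=1) = 5/144 + 55/144 = 5/12

X and Y are independent iff P(X=i,Y=j) = P(X=i)·P(Y=j) for every cell.
  P(X=0)·P(Y=0) = 1/12 × 7/12 = 7/144 = P(X=0,Y=0) ✓
  P(X=0)·P(Y=1) = 1/12 × 5/12 = 5/144 = P(X=0,Y=1) ✓
  P(X=1)·P(Y=0) = 11/12 × 7/12 = 77/144 = P(X=1,Y=0) ✓
  P(X=1)·P(Y=1) = 11/12 × 5/12 = 55/144 = P(X=1,Y=1) ✓

Yes, X and Y are independent: every cell factors, so I(X;Y) = 0 bits.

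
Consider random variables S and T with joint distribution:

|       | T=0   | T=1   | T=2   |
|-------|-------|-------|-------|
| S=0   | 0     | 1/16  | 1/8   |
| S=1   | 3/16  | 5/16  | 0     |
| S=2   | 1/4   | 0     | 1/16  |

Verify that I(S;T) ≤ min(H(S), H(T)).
Marginal P(S) (row sums):
  P(S=0) = 0 + 1/16 + 1/8 = 3/16
  P(S=1) = 3/16 + 5/16 + 0 = 1/2
  P(S=2) = 1/4 + 0 + 1/16 = 5/16
Marginal P(T) (column sums):
  P(T=0) = 0 + 3/16 + 1/4 = 7/16
  P(T=1) = 1/16 + 5/16 + 0 = 3/8
  P(T=2) = 1/8 + 0 + 1/16 = 3/16

H(S) = -[(3/16)·log₂(3/16) + (1/2)·log₂(1/2) + (5/16)·log₂(5/16)]
  = 0.4528 + 0.5000 + 0.5244
  = 1.4772 bits
H(T) = -[(7/16)·log₂(7/16) + (3/8)·log₂(3/8) + (3/16)·log₂(3/16)]
  = 0.5218 + 0.5306 + 0.4528
  = 1.5052 bits
H(S,T) = -[(1/16)·log₂(1/16) + (1/8)·log₂(1/8) + (3/16)·log₂(3/16) + (5/16)·log₂(5/16) + (1/4)·log₂(1/4) + (1/16)·log₂(1/16)]
  = 0.2500 + 0.3750 + 0.4528 + 0.5244 + 0.5000 + 0.2500
  = 2.3522 bits

I(S;T) = H(S) + H(T) - H(S,T)
  = 1.4772 + 1.5052 - 2.3522
  = 0.6302 bits

min(H(S), H(T)) = min(1.4772, 1.5052) = 1.4772 bits
Since 0.6302 ≤ 1.4772, the bound is satisfied ✓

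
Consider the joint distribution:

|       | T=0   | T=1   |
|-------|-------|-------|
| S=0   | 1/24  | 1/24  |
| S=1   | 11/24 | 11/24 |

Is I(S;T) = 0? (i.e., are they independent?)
Marginal P(S) (row sums):
  P(S=0) = 1/24 + 1/24 = 1/12
  P(S=1) = 11/24 + 11/24 = 11/12
Marginal P(T) (column sums):
  P(T=0) = 1/24 + 11/24 = 1/2
  P(T=1) = 1/24 + 11/24 = 1/2

S and T are independent iff P(S=i,T=j) = P(S=i)·P(T=j) for every cell.
  P(S=0)·P(T=0) = 1/12 × 1/2 = 1/24 = P(S=0,T=0) ✓
  P(S=0)·P(T=1) = 1/12 × 1/2 = 1/24 = P(S=0,T=1) ✓
  P(S=1)·P(T=0) = 11/12 × 1/2 = 11/24 = P(S=1,T=0) ✓
  P(S=1)·P(T=1) = 11/12 × 1/2 = 11/24 = P(S=1,T=1) ✓

Yes, S and T are independent: every cell factors, so I(S;T) = 0 bits.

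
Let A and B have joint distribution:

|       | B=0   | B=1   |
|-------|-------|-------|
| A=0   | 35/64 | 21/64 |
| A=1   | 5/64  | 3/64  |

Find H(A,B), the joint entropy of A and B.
H(A,B) = -Σ P(A,B) log₂ P(A,B), summed over the non-zero cells:
H(A,B) = -[(35/64)·log₂(35/64) + (21/64)·log₂(21/64) + (5/64)·log₂(5/64) + (3/64)·log₂(3/64)]
  = 0.4762 + 0.5275 + 0.2873 + 0.2070
  = 1.4980 bits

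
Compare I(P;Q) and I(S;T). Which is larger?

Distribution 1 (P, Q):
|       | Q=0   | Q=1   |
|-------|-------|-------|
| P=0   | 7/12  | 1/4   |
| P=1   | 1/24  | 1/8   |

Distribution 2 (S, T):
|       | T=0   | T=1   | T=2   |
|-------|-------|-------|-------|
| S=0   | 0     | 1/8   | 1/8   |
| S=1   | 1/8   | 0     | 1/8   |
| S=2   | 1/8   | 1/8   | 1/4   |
Distribution 1 (P, Q):
Marginal P(P) (row sums):
  P(P=0) = 7/12 + 1/4 = 5/6
  P(P=1) = 1/24 + 1/8 = 1/6
Marginal P(Q) (column sums):
  P(Q=0) = 7/12 + 1/24 = 5/8
  P(Q=1) = 1/4 + 1/8 = 3/8

H(P) = -[(5/6)·log₂(5/6) + (1/6)·log₂(1/6)]
  = 0.2192 + 0.4308
  = 0.6500 bits
H(Q) = -[(5/8)·log₂(5/8) + (3/8)·log₂(3/8)]
  = 0.4238 + 0.5306
  = 0.9544 bits
H(P,Q) = -[(7/12)·log₂(7/12) + (1/4)·log₂(1/4) + (1/24)·log₂(1/24) + (1/8)·log₂(1/8)]
  = 0.4536 + 0.5000 + 0.1910 + 0.3750
  = 1.5196 bits

I(P;Q) = H(P) + H(Q) - H(P,Q)
  = 0.6500 + 0.9544 - 1.5196
  = 0.0848 bits

Distribution 2 (S, T):
Marginal P(S) (row sums):
  P(S=0) = 0 + 1/8 + 1/8 = 1/4
  P(S=1) = 1/8 + 0 + 1/8 = 1/4
  P(S=2) = 1/8 + 1/8 + 1/4 = 1/2
Marginal P(T) (column sums):
  P(T=0) = 0 + 1/8 + 1/8 = 1/4
  P(T=1) = 1/8 + 0 + 1/8 = 1/4
  P(T=2) = 1/8 + 1/8 + 1/4 = 1/2

H(S) = -[(1/4)·log₂(1/4) + (1/4)·log₂(1/4) + (1/2)·log₂(1/2)]
  = 0.5000 + 0.5000 + 0.5000
  = 1.5000 bits
H(T) = -[(1/4)·log₂(1/4) + (1/4)·log₂(1/4) + (1/2)·log₂(1/2)]
  = 0.5000 + 0.5000 + 0.5000
  = 1.5000 bits
H(S,T) = -[(1/8)·log₂(1/8) + (1/8)·log₂(1/8) + (1/8)·log₂(1/8) + (1/8)·log₂(1/8) + (1/8)·log₂(1/8) + (1/8)·log₂(1/8) + (1/4)·log₂(1/4)]
  = 0.3750 + 0.3750 + 0.3750 + 0.3750 + 0.3750 + 0.3750 + 0.5000
  = 2.7500 bits

I(S;T) = H(S) + H(T) - H(S,T)
  = 1.5000 + 1.5000 - 2.7500
  = 0.2500 bits

I(S;T) = 0.2500 bits > I(P;Q) = 0.0848 bits, so (S, T) has the higher mutual information (stronger dependence).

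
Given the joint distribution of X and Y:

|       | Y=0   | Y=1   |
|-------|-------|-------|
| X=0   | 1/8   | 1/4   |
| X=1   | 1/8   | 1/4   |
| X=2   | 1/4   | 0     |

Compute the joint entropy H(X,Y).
H(X,Y) = -Σ P(X,Y) log₂ P(X,Y), summed over the non-zero cells:
H(X,Y) = -[(1/8)·log₂(1/8) + (1/4)·log₂(1/4) + (1/8)·log₂(1/8) + (1/4)·log₂(1/4) + (1/4)·log₂(1/4)]
  = 0.3750 + 0.5000 + 0.3750 + 0.5000 + 0.5000
  = 2.2500 bits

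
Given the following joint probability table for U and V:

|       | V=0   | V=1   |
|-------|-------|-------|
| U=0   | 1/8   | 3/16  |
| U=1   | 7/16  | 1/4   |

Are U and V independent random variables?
Marginal P(U) (row sums):
  P(U=0) = 1/8 + 3/16 = 5/16
  P(U=1) = 7/16 + 1/4 = 11/16
Marginal P(V) (column sums):
  P(V=0) = 1/8 + 7/16 = 9/16
  P(V=1) = 3/16 + 1/4 = 7/16

U and V are independent iff P(U=i,V=j) = P(U=i)·P(V=j) for every cell.
  P(U=0)·P(V=0) = 5/16 × 9/16 = 45/256, but P(U=0,V=0) = 1/8 ✗

No, U and V are not independent. Quantitatively, I(U;V) > 0:

H(U) = -[(5/16)·log₂(5/16) + (11/16)·log₂(11/16)]
  = 0.5244 + 0.3716
  = 0.8960 bits
H(V) = -[(9/16)·log₂(9/16) + (7/16)·log₂(7/16)]
  = 0.4669 + 0.5218
  = 0.9887 bits
H(U,V) = -[(1/8)·log₂(1/8) + (3/16)·log₂(3/16) + (7/16)·log₂(7/16) + (1/4)·log₂(1/4)]
  = 0.3750 + 0.4528 + 0.5218 + 0.5000
  = 1.8496 bits
I(U;V) = H(U) + H(V) - H(U,V) = 0.8960 + 0.9887 - 1.8496 = 0.0351 bits > 0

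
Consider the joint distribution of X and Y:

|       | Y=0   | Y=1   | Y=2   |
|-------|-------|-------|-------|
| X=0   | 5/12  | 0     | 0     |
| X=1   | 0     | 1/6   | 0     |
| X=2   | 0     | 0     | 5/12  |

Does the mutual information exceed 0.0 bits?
Marginal P(X) (row sums):
  P(X=0) = 5/12 + 0 + 0 = 5/12
  P(X=1) = 0 + 1/6 + 0 = 1/6
  P(X=2) = 0 + 0 + 5/12 = 5/12
Marginal P(Y) (column sums):
  P(Y=0) = 5/12 + 0 + 0 = 5/12
  P(Y=1) = 0 + 1/6 + 0 = 1/6
  P(Y=2) = 0 + 0 + 5/12 = 5/12

H(X) = -[(5/12)·log₂(5/12) + (1/6)·log₂(1/6) + (5/12)·log₂(5/12)]
  = 0.5263 + 0.4308 + 0.5263
  = 1.4834 bits
H(Y) = -[(5/12)·log₂(5/12) + (1/6)·log₂(1/6) + (5/12)·log₂(5/12)]
  = 0.5263 + 0.4308 + 0.5263
  = 1.4834 bits
H(X,Y) = -[(5/12)·log₂(5/12) + (1/6)·log₂(1/6) + (5/12)·log₂(5/12)]
  = 0.5263 + 0.4308 + 0.5263
  = 1.4834 bits

I(X;Y) = H(X) + H(Y) - H(X,Y)
  = 1.4834 + 1.4834 - 1.4834
  = 1.4834 bits

Yes. I(X;Y) = 1.4834 bits, which is > 0.0 bits.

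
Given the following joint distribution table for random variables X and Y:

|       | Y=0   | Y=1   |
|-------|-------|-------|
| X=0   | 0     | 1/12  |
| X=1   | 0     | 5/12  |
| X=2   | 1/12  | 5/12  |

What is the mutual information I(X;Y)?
Marginal P(X) (row sums):
  P(X=0) = 0 + 1/12 = 1/12
  P(X=1) = 0 + 5/12 = 5/12
  P(X=2) = 1/12 + 5/12 = 1/2
Marginal P(Y) (column sums):
  P(Y=0) = 0 + 0 + 1/12 = 1/12
  P(Y=1) = 1/12 + 5/12 + 5/12 = 11/12

H(X) = -[(1/12)·log₂(1/12) + (5/12)·log₂(5/12) + (1/2)·log₂(1/2)]
  = 0.2987 + 0.5263 + 0.5000
  = 1.3250 bits
H(Y) = -[(1/12)·log₂(1/12) + (11/12)·log₂(11/12)]
  = 0.2987 + 0.1151
  = 0.4138 bits
H(X,Y) = -[(1/12)·log₂(1/12) + (5/12)·log₂(5/12) + (1/12)·log₂(1/12) + (5/12)·log₂(5/12)]
  = 0.2987 + 0.5263 + 0.2987 + 0.5263
  = 1.6500 bits

I(X;Y) = H(X) + H(Y) - H(X,Y)
  = 1.3250 + 0.4138 - 1.6500
  = 0.0888 bits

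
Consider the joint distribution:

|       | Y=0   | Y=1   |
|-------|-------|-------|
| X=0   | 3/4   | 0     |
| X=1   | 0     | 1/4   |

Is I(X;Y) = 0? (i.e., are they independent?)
Marginal P(X) (row sums):
  P(X=0) = 3/4 + 0 = 3/4
  P(X=1) = 0 + 1/4 = 1/4
Marginal P(Y) (column sums):
  P(Y=0) = 3/4 + 0 = 3/4
  P(Y=1) = 0 + 1/4 = 1/4

X and Y are independent iff P(X=i,Y=j) = P(X=i)·P(Y=j) for every cell.
  P(X=0)·P(Y=0) = 3/4 × 3/4 = 9/16, but P(X=0,Y=0) = 3/4 ✗

No, X and Y are not independent. Quantitatively, I(X;Y) > 0:

H(X) = -[(3/4)·log₂(3/4) + (1/4)·log₂(1/4)]
  = 0.3113 + 0.5000
  = 0.8113 bits
H(Y) = -[(3/4)·log₂(3/4) + (1/4)·log₂(1/4)]
  = 0.3113 + 0.5000
  = 0.8113 bits
H(X,Y) = -[(3/4)·log₂(3/4) + (1/4)·log₂(1/4)]
  = 0.3113 + 0.5000
  = 0.8113 bits
I(X;Y) = H(X) + H(Y) - H(X,Y) = 0.8113 + 0.8113 - 0.8113 = 0.8113 bits > 0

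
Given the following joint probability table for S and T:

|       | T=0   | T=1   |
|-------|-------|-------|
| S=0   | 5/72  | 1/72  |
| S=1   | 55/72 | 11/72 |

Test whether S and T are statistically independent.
Marginal P(S) (row sums):
  P(S=0) = 5/72 + 1/72 = 1/12
  P(S=1) = 55/72 + 11/72 = 11/12
Marginal P(T) (column sums):
  P(T=0) = 5/72 + 55/72 = 5/6
  P(T=1) = 1/72 + 11/72 = 1/6

S and T are independent iff P(S=i,T=j) = P(S=i)·P(T=j) for every cell.
  P(S=0)·P(T=0) = 1/12 × 5/6 = 5/72 = P(S=0,T=0) ✓
  P(S=0)·P(T=1) = 1/12 × 1/6 = 1/72 = P(S=0,T=1) ✓
  P(S=1)·P(T=0) = 11/12 × 5/6 = 55/72 = P(S=1,T=0) ✓
  P(S=1)·P(T=1) = 11/12 × 1/6 = 11/72 = P(S=1,T=1) ✓

Yes, S and T are independent: every cell factors, so I(S;T) = 0 bits.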